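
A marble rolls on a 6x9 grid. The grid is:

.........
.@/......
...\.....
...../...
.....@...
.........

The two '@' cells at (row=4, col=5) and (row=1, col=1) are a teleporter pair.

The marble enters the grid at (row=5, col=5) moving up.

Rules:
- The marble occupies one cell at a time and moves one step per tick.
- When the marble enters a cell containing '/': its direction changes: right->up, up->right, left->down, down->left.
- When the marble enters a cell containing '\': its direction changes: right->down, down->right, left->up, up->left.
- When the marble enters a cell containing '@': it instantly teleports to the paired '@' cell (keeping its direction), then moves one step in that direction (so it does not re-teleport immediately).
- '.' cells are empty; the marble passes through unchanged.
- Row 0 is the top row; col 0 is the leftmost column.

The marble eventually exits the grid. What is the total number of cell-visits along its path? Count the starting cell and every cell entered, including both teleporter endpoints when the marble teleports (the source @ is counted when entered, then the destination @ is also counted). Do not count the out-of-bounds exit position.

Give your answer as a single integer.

Answer: 4

Derivation:
Step 1: enter (5,5), '.' pass, move up to (4,5)
Step 2: enter (4,5), '@' teleport (4,5)->(1,1), also enter (1,1), move up to (0,1)
Step 3: enter (0,1), '.' pass, move up to (-1,1)
Step 4: at (-1,1) — EXIT via top edge, pos 1
Path length (cell visits): 4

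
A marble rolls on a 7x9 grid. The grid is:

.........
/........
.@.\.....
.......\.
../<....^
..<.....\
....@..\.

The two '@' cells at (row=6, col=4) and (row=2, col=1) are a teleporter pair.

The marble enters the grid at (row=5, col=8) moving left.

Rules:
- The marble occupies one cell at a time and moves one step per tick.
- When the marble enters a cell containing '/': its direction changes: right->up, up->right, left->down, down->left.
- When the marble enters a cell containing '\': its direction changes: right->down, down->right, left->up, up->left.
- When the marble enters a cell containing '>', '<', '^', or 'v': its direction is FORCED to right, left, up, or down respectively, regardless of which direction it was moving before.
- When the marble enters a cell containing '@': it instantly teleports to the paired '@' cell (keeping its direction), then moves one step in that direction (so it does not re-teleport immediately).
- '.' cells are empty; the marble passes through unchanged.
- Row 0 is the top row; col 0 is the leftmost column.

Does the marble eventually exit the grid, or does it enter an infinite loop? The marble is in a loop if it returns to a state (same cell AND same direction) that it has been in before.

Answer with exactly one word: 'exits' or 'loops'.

Answer: exits

Derivation:
Step 1: enter (5,8), '\' deflects left->up, move up to (4,8)
Step 2: enter (4,8), '^' forces up->up, move up to (3,8)
Step 3: enter (3,8), '.' pass, move up to (2,8)
Step 4: enter (2,8), '.' pass, move up to (1,8)
Step 5: enter (1,8), '.' pass, move up to (0,8)
Step 6: enter (0,8), '.' pass, move up to (-1,8)
Step 7: at (-1,8) — EXIT via top edge, pos 8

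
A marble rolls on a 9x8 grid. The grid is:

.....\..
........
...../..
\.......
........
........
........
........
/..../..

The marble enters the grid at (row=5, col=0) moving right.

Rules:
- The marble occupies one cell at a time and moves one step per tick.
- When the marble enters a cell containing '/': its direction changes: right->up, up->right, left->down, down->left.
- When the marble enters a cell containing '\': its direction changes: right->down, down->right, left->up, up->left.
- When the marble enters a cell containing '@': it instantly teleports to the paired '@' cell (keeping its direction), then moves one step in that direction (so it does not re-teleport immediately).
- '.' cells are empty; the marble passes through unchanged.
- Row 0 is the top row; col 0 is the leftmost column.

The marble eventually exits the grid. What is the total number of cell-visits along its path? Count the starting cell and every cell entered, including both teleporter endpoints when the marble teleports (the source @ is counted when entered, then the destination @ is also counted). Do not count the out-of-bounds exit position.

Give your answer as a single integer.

Answer: 8

Derivation:
Step 1: enter (5,0), '.' pass, move right to (5,1)
Step 2: enter (5,1), '.' pass, move right to (5,2)
Step 3: enter (5,2), '.' pass, move right to (5,3)
Step 4: enter (5,3), '.' pass, move right to (5,4)
Step 5: enter (5,4), '.' pass, move right to (5,5)
Step 6: enter (5,5), '.' pass, move right to (5,6)
Step 7: enter (5,6), '.' pass, move right to (5,7)
Step 8: enter (5,7), '.' pass, move right to (5,8)
Step 9: at (5,8) — EXIT via right edge, pos 5
Path length (cell visits): 8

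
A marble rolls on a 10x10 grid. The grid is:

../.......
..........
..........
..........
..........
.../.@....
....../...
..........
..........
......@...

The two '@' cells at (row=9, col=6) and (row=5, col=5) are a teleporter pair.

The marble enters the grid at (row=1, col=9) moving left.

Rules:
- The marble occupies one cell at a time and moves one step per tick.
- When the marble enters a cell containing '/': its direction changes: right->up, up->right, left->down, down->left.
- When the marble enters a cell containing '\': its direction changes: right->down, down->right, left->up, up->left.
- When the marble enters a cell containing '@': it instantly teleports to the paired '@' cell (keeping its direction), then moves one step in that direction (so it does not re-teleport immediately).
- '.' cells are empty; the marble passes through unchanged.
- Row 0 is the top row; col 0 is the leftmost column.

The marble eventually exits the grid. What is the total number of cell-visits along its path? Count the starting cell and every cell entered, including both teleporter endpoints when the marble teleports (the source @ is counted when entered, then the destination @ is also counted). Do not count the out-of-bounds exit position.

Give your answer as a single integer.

Step 1: enter (1,9), '.' pass, move left to (1,8)
Step 2: enter (1,8), '.' pass, move left to (1,7)
Step 3: enter (1,7), '.' pass, move left to (1,6)
Step 4: enter (1,6), '.' pass, move left to (1,5)
Step 5: enter (1,5), '.' pass, move left to (1,4)
Step 6: enter (1,4), '.' pass, move left to (1,3)
Step 7: enter (1,3), '.' pass, move left to (1,2)
Step 8: enter (1,2), '.' pass, move left to (1,1)
Step 9: enter (1,1), '.' pass, move left to (1,0)
Step 10: enter (1,0), '.' pass, move left to (1,-1)
Step 11: at (1,-1) — EXIT via left edge, pos 1
Path length (cell visits): 10

Answer: 10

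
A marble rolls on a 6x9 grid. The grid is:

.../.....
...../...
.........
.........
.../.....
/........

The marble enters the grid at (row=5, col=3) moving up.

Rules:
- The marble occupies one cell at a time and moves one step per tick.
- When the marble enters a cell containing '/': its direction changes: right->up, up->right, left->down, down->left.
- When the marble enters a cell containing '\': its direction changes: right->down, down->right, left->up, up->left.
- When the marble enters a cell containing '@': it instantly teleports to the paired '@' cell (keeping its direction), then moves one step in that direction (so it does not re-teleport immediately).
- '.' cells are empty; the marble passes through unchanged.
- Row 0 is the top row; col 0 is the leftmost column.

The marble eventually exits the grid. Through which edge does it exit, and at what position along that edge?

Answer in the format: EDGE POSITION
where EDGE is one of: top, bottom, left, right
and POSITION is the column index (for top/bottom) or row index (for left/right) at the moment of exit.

Answer: right 4

Derivation:
Step 1: enter (5,3), '.' pass, move up to (4,3)
Step 2: enter (4,3), '/' deflects up->right, move right to (4,4)
Step 3: enter (4,4), '.' pass, move right to (4,5)
Step 4: enter (4,5), '.' pass, move right to (4,6)
Step 5: enter (4,6), '.' pass, move right to (4,7)
Step 6: enter (4,7), '.' pass, move right to (4,8)
Step 7: enter (4,8), '.' pass, move right to (4,9)
Step 8: at (4,9) — EXIT via right edge, pos 4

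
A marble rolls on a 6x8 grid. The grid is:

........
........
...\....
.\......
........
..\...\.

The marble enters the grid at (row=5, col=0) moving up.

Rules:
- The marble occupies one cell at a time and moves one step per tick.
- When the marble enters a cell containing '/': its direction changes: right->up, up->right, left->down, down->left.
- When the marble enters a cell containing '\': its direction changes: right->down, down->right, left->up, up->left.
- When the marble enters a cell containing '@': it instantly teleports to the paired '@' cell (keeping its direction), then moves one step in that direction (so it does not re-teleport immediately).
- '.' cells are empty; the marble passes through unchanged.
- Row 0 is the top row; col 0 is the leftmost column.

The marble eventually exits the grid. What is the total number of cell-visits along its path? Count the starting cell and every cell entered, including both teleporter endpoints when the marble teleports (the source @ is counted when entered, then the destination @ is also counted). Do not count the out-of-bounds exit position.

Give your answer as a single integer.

Answer: 6

Derivation:
Step 1: enter (5,0), '.' pass, move up to (4,0)
Step 2: enter (4,0), '.' pass, move up to (3,0)
Step 3: enter (3,0), '.' pass, move up to (2,0)
Step 4: enter (2,0), '.' pass, move up to (1,0)
Step 5: enter (1,0), '.' pass, move up to (0,0)
Step 6: enter (0,0), '.' pass, move up to (-1,0)
Step 7: at (-1,0) — EXIT via top edge, pos 0
Path length (cell visits): 6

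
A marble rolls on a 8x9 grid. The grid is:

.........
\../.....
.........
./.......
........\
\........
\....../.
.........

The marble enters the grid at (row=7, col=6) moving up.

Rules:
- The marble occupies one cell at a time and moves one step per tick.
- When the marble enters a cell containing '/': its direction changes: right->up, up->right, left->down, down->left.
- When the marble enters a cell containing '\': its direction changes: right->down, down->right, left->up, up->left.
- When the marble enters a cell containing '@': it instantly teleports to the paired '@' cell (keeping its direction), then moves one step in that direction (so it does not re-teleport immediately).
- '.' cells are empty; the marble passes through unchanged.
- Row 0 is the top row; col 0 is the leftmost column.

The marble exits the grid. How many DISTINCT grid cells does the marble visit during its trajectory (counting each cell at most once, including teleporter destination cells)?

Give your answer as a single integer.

Step 1: enter (7,6), '.' pass, move up to (6,6)
Step 2: enter (6,6), '.' pass, move up to (5,6)
Step 3: enter (5,6), '.' pass, move up to (4,6)
Step 4: enter (4,6), '.' pass, move up to (3,6)
Step 5: enter (3,6), '.' pass, move up to (2,6)
Step 6: enter (2,6), '.' pass, move up to (1,6)
Step 7: enter (1,6), '.' pass, move up to (0,6)
Step 8: enter (0,6), '.' pass, move up to (-1,6)
Step 9: at (-1,6) — EXIT via top edge, pos 6
Distinct cells visited: 8 (path length 8)

Answer: 8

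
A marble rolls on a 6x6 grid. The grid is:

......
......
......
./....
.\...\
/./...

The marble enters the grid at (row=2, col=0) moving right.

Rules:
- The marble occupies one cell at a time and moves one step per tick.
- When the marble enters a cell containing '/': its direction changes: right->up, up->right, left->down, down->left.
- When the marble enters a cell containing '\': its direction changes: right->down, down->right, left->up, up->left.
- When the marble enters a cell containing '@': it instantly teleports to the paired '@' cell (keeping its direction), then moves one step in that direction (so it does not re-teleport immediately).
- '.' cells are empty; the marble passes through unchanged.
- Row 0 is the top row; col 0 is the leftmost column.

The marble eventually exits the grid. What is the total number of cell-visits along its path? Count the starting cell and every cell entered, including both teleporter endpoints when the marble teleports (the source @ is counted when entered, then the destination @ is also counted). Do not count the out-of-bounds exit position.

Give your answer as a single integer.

Step 1: enter (2,0), '.' pass, move right to (2,1)
Step 2: enter (2,1), '.' pass, move right to (2,2)
Step 3: enter (2,2), '.' pass, move right to (2,3)
Step 4: enter (2,3), '.' pass, move right to (2,4)
Step 5: enter (2,4), '.' pass, move right to (2,5)
Step 6: enter (2,5), '.' pass, move right to (2,6)
Step 7: at (2,6) — EXIT via right edge, pos 2
Path length (cell visits): 6

Answer: 6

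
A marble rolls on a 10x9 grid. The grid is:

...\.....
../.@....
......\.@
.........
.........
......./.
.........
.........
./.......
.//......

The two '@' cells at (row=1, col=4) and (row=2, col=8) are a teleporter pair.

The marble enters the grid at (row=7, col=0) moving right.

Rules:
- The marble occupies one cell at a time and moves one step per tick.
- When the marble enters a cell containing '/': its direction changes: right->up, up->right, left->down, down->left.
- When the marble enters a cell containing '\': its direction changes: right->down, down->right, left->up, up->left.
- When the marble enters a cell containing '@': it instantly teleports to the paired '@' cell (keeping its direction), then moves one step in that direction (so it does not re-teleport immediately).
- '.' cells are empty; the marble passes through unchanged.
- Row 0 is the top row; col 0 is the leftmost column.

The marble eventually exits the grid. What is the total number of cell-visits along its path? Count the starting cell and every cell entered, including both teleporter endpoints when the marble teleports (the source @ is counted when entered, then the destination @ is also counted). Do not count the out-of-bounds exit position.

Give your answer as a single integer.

Step 1: enter (7,0), '.' pass, move right to (7,1)
Step 2: enter (7,1), '.' pass, move right to (7,2)
Step 3: enter (7,2), '.' pass, move right to (7,3)
Step 4: enter (7,3), '.' pass, move right to (7,4)
Step 5: enter (7,4), '.' pass, move right to (7,5)
Step 6: enter (7,5), '.' pass, move right to (7,6)
Step 7: enter (7,6), '.' pass, move right to (7,7)
Step 8: enter (7,7), '.' pass, move right to (7,8)
Step 9: enter (7,8), '.' pass, move right to (7,9)
Step 10: at (7,9) — EXIT via right edge, pos 7
Path length (cell visits): 9

Answer: 9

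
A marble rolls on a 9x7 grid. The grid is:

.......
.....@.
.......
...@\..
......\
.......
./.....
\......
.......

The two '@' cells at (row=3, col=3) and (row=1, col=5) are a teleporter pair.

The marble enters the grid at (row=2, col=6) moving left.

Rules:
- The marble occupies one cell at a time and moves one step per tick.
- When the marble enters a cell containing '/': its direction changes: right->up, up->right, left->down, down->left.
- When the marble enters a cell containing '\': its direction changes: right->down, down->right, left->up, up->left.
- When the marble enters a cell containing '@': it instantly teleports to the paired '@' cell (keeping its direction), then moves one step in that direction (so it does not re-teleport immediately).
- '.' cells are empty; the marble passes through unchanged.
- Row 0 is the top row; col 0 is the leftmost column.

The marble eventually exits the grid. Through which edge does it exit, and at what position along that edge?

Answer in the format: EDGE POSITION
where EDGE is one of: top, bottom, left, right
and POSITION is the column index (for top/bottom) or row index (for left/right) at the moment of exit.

Answer: left 2

Derivation:
Step 1: enter (2,6), '.' pass, move left to (2,5)
Step 2: enter (2,5), '.' pass, move left to (2,4)
Step 3: enter (2,4), '.' pass, move left to (2,3)
Step 4: enter (2,3), '.' pass, move left to (2,2)
Step 5: enter (2,2), '.' pass, move left to (2,1)
Step 6: enter (2,1), '.' pass, move left to (2,0)
Step 7: enter (2,0), '.' pass, move left to (2,-1)
Step 8: at (2,-1) — EXIT via left edge, pos 2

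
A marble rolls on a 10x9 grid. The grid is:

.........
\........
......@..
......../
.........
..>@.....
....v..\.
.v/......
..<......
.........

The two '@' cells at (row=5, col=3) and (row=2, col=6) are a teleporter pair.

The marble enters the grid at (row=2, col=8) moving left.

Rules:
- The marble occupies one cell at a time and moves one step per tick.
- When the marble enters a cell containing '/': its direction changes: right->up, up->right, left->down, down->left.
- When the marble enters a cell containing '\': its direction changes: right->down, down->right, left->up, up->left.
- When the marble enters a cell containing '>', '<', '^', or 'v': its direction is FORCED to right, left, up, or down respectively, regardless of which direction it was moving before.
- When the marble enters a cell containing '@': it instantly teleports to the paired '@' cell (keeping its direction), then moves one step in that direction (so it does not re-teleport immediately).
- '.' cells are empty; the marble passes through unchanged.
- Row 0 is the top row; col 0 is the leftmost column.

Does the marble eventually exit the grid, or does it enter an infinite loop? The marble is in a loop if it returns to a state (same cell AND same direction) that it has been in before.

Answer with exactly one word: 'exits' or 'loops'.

Step 1: enter (2,8), '.' pass, move left to (2,7)
Step 2: enter (2,7), '.' pass, move left to (2,6)
Step 3: enter (2,6), '@' teleport (2,6)->(5,3), also enter (5,3), move left to (5,2)
Step 4: enter (5,2), '>' forces left->right, move right to (5,3)
Step 5: enter (5,3), '@' teleport (5,3)->(2,6), also enter (2,6), move right to (2,7)
Step 6: enter (2,7), '.' pass, move right to (2,8)
Step 7: enter (2,8), '.' pass, move right to (2,9)
Step 8: at (2,9) — EXIT via right edge, pos 2

Answer: exits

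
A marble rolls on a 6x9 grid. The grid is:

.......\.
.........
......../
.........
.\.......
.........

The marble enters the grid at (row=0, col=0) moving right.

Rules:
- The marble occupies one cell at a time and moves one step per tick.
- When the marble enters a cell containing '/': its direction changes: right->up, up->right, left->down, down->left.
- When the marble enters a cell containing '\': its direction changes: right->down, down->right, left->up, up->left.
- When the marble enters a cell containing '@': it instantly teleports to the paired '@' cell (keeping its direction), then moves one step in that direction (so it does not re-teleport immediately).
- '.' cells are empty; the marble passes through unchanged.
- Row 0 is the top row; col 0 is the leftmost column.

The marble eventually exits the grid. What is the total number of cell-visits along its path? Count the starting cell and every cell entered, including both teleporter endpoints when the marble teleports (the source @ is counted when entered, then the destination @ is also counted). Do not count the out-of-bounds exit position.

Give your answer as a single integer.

Step 1: enter (0,0), '.' pass, move right to (0,1)
Step 2: enter (0,1), '.' pass, move right to (0,2)
Step 3: enter (0,2), '.' pass, move right to (0,3)
Step 4: enter (0,3), '.' pass, move right to (0,4)
Step 5: enter (0,4), '.' pass, move right to (0,5)
Step 6: enter (0,5), '.' pass, move right to (0,6)
Step 7: enter (0,6), '.' pass, move right to (0,7)
Step 8: enter (0,7), '\' deflects right->down, move down to (1,7)
Step 9: enter (1,7), '.' pass, move down to (2,7)
Step 10: enter (2,7), '.' pass, move down to (3,7)
Step 11: enter (3,7), '.' pass, move down to (4,7)
Step 12: enter (4,7), '.' pass, move down to (5,7)
Step 13: enter (5,7), '.' pass, move down to (6,7)
Step 14: at (6,7) — EXIT via bottom edge, pos 7
Path length (cell visits): 13

Answer: 13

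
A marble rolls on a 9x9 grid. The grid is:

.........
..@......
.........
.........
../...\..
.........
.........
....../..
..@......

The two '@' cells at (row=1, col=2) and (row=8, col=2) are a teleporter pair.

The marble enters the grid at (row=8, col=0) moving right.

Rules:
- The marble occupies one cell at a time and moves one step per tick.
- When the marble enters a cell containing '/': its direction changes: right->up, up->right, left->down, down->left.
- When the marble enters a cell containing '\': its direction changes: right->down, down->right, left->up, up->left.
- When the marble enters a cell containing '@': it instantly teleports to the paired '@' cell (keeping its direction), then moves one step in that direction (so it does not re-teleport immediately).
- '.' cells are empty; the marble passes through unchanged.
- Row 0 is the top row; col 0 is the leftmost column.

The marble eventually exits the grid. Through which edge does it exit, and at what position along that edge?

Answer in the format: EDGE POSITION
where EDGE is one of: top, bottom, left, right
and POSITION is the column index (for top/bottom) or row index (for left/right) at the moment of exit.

Step 1: enter (8,0), '.' pass, move right to (8,1)
Step 2: enter (8,1), '.' pass, move right to (8,2)
Step 3: enter (8,2), '@' teleport (8,2)->(1,2), also enter (1,2), move right to (1,3)
Step 4: enter (1,3), '.' pass, move right to (1,4)
Step 5: enter (1,4), '.' pass, move right to (1,5)
Step 6: enter (1,5), '.' pass, move right to (1,6)
Step 7: enter (1,6), '.' pass, move right to (1,7)
Step 8: enter (1,7), '.' pass, move right to (1,8)
Step 9: enter (1,8), '.' pass, move right to (1,9)
Step 10: at (1,9) — EXIT via right edge, pos 1

Answer: right 1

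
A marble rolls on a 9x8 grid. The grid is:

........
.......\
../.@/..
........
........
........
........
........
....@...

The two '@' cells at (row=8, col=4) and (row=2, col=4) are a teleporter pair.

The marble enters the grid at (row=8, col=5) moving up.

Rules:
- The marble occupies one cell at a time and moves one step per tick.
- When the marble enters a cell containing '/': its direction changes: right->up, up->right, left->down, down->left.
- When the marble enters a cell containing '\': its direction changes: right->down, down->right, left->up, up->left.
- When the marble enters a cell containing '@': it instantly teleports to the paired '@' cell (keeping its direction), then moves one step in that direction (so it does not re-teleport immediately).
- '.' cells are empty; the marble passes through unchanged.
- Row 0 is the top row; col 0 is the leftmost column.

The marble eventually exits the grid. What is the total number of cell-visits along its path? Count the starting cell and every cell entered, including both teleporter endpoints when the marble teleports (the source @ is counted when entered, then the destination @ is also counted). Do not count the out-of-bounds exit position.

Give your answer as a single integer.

Answer: 9

Derivation:
Step 1: enter (8,5), '.' pass, move up to (7,5)
Step 2: enter (7,5), '.' pass, move up to (6,5)
Step 3: enter (6,5), '.' pass, move up to (5,5)
Step 4: enter (5,5), '.' pass, move up to (4,5)
Step 5: enter (4,5), '.' pass, move up to (3,5)
Step 6: enter (3,5), '.' pass, move up to (2,5)
Step 7: enter (2,5), '/' deflects up->right, move right to (2,6)
Step 8: enter (2,6), '.' pass, move right to (2,7)
Step 9: enter (2,7), '.' pass, move right to (2,8)
Step 10: at (2,8) — EXIT via right edge, pos 2
Path length (cell visits): 9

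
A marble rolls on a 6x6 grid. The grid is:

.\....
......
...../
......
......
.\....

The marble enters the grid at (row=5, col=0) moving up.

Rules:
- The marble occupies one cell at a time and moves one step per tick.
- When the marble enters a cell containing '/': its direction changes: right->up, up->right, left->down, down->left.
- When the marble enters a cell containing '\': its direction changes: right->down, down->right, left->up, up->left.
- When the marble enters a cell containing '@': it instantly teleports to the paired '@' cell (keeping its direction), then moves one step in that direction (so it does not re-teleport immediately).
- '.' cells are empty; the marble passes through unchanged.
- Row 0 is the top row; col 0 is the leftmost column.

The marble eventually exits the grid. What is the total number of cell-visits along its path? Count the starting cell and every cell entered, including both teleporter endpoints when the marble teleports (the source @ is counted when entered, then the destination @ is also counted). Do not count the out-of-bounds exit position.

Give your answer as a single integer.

Step 1: enter (5,0), '.' pass, move up to (4,0)
Step 2: enter (4,0), '.' pass, move up to (3,0)
Step 3: enter (3,0), '.' pass, move up to (2,0)
Step 4: enter (2,0), '.' pass, move up to (1,0)
Step 5: enter (1,0), '.' pass, move up to (0,0)
Step 6: enter (0,0), '.' pass, move up to (-1,0)
Step 7: at (-1,0) — EXIT via top edge, pos 0
Path length (cell visits): 6

Answer: 6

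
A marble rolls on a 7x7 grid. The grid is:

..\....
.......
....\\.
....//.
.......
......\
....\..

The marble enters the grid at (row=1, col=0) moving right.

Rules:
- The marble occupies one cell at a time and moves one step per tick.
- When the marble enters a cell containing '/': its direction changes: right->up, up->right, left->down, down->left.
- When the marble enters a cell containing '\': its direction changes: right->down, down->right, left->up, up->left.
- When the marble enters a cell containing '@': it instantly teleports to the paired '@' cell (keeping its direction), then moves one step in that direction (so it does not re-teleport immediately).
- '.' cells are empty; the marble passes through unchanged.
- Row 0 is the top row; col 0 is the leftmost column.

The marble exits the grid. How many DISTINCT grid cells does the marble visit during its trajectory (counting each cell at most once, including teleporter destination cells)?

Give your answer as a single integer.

Answer: 7

Derivation:
Step 1: enter (1,0), '.' pass, move right to (1,1)
Step 2: enter (1,1), '.' pass, move right to (1,2)
Step 3: enter (1,2), '.' pass, move right to (1,3)
Step 4: enter (1,3), '.' pass, move right to (1,4)
Step 5: enter (1,4), '.' pass, move right to (1,5)
Step 6: enter (1,5), '.' pass, move right to (1,6)
Step 7: enter (1,6), '.' pass, move right to (1,7)
Step 8: at (1,7) — EXIT via right edge, pos 1
Distinct cells visited: 7 (path length 7)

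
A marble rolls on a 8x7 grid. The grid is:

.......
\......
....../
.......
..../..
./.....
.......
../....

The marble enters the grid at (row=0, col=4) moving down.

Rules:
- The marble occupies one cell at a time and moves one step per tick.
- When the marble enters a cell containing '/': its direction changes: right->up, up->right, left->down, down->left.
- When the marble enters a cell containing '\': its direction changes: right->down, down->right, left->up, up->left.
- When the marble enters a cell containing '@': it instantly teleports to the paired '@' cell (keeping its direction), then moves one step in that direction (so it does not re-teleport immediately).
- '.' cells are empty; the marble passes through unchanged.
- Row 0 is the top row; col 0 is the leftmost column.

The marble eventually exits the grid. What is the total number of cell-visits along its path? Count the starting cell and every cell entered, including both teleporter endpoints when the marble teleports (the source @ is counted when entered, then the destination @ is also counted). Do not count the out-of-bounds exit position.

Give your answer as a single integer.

Answer: 9

Derivation:
Step 1: enter (0,4), '.' pass, move down to (1,4)
Step 2: enter (1,4), '.' pass, move down to (2,4)
Step 3: enter (2,4), '.' pass, move down to (3,4)
Step 4: enter (3,4), '.' pass, move down to (4,4)
Step 5: enter (4,4), '/' deflects down->left, move left to (4,3)
Step 6: enter (4,3), '.' pass, move left to (4,2)
Step 7: enter (4,2), '.' pass, move left to (4,1)
Step 8: enter (4,1), '.' pass, move left to (4,0)
Step 9: enter (4,0), '.' pass, move left to (4,-1)
Step 10: at (4,-1) — EXIT via left edge, pos 4
Path length (cell visits): 9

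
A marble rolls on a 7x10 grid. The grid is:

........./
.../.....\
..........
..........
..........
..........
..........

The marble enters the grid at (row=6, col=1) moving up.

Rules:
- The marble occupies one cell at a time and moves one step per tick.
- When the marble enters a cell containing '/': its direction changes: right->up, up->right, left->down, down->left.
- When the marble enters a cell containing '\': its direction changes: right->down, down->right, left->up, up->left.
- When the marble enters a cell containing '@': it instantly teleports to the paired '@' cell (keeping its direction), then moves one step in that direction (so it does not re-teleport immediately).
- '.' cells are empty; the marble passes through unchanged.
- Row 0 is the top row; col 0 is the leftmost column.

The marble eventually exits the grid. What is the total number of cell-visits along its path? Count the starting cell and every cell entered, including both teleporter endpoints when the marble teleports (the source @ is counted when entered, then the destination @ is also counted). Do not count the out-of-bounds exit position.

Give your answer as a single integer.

Step 1: enter (6,1), '.' pass, move up to (5,1)
Step 2: enter (5,1), '.' pass, move up to (4,1)
Step 3: enter (4,1), '.' pass, move up to (3,1)
Step 4: enter (3,1), '.' pass, move up to (2,1)
Step 5: enter (2,1), '.' pass, move up to (1,1)
Step 6: enter (1,1), '.' pass, move up to (0,1)
Step 7: enter (0,1), '.' pass, move up to (-1,1)
Step 8: at (-1,1) — EXIT via top edge, pos 1
Path length (cell visits): 7

Answer: 7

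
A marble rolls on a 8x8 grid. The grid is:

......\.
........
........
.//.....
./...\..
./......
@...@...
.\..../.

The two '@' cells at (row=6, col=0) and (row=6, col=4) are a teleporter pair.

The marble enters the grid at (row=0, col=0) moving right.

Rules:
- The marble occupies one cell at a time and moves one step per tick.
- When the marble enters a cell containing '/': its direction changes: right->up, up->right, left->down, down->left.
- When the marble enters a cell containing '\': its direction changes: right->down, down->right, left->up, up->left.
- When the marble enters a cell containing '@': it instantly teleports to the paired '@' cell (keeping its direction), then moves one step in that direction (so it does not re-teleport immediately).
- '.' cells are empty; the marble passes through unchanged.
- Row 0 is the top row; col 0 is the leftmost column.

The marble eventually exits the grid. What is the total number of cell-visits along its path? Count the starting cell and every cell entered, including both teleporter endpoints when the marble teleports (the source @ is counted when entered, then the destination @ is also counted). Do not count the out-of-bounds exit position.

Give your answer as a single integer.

Step 1: enter (0,0), '.' pass, move right to (0,1)
Step 2: enter (0,1), '.' pass, move right to (0,2)
Step 3: enter (0,2), '.' pass, move right to (0,3)
Step 4: enter (0,3), '.' pass, move right to (0,4)
Step 5: enter (0,4), '.' pass, move right to (0,5)
Step 6: enter (0,5), '.' pass, move right to (0,6)
Step 7: enter (0,6), '\' deflects right->down, move down to (1,6)
Step 8: enter (1,6), '.' pass, move down to (2,6)
Step 9: enter (2,6), '.' pass, move down to (3,6)
Step 10: enter (3,6), '.' pass, move down to (4,6)
Step 11: enter (4,6), '.' pass, move down to (5,6)
Step 12: enter (5,6), '.' pass, move down to (6,6)
Step 13: enter (6,6), '.' pass, move down to (7,6)
Step 14: enter (7,6), '/' deflects down->left, move left to (7,5)
Step 15: enter (7,5), '.' pass, move left to (7,4)
Step 16: enter (7,4), '.' pass, move left to (7,3)
Step 17: enter (7,3), '.' pass, move left to (7,2)
Step 18: enter (7,2), '.' pass, move left to (7,1)
Step 19: enter (7,1), '\' deflects left->up, move up to (6,1)
Step 20: enter (6,1), '.' pass, move up to (5,1)
Step 21: enter (5,1), '/' deflects up->right, move right to (5,2)
Step 22: enter (5,2), '.' pass, move right to (5,3)
Step 23: enter (5,3), '.' pass, move right to (5,4)
Step 24: enter (5,4), '.' pass, move right to (5,5)
Step 25: enter (5,5), '.' pass, move right to (5,6)
Step 26: enter (5,6), '.' pass, move right to (5,7)
Step 27: enter (5,7), '.' pass, move right to (5,8)
Step 28: at (5,8) — EXIT via right edge, pos 5
Path length (cell visits): 27

Answer: 27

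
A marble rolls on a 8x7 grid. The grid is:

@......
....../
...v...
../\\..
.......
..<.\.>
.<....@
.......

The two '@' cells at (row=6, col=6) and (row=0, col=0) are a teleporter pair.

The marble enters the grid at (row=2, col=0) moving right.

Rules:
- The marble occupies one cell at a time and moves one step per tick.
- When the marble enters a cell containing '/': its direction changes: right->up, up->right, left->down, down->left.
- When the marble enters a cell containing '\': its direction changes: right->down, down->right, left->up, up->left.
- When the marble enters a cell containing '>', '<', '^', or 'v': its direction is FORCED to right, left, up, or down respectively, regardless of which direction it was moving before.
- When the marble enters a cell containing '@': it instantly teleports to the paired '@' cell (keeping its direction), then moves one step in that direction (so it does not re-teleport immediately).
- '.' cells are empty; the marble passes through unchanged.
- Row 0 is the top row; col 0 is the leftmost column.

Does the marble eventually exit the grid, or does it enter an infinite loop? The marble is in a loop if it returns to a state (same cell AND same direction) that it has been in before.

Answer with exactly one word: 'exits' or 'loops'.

Step 1: enter (2,0), '.' pass, move right to (2,1)
Step 2: enter (2,1), '.' pass, move right to (2,2)
Step 3: enter (2,2), '.' pass, move right to (2,3)
Step 4: enter (2,3), 'v' forces right->down, move down to (3,3)
Step 5: enter (3,3), '\' deflects down->right, move right to (3,4)
Step 6: enter (3,4), '\' deflects right->down, move down to (4,4)
Step 7: enter (4,4), '.' pass, move down to (5,4)
Step 8: enter (5,4), '\' deflects down->right, move right to (5,5)
Step 9: enter (5,5), '.' pass, move right to (5,6)
Step 10: enter (5,6), '>' forces right->right, move right to (5,7)
Step 11: at (5,7) — EXIT via right edge, pos 5

Answer: exits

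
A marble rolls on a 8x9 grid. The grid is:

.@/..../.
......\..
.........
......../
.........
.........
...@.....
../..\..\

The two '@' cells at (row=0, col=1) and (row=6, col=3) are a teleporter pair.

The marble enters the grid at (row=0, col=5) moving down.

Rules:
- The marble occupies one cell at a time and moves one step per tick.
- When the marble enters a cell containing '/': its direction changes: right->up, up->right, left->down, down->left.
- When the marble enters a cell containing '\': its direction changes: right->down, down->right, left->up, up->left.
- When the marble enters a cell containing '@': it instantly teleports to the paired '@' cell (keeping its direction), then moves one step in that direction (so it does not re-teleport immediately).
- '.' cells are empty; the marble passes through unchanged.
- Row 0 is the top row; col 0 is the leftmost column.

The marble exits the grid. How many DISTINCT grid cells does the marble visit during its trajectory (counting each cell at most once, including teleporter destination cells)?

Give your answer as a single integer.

Step 1: enter (0,5), '.' pass, move down to (1,5)
Step 2: enter (1,5), '.' pass, move down to (2,5)
Step 3: enter (2,5), '.' pass, move down to (3,5)
Step 4: enter (3,5), '.' pass, move down to (4,5)
Step 5: enter (4,5), '.' pass, move down to (5,5)
Step 6: enter (5,5), '.' pass, move down to (6,5)
Step 7: enter (6,5), '.' pass, move down to (7,5)
Step 8: enter (7,5), '\' deflects down->right, move right to (7,6)
Step 9: enter (7,6), '.' pass, move right to (7,7)
Step 10: enter (7,7), '.' pass, move right to (7,8)
Step 11: enter (7,8), '\' deflects right->down, move down to (8,8)
Step 12: at (8,8) — EXIT via bottom edge, pos 8
Distinct cells visited: 11 (path length 11)

Answer: 11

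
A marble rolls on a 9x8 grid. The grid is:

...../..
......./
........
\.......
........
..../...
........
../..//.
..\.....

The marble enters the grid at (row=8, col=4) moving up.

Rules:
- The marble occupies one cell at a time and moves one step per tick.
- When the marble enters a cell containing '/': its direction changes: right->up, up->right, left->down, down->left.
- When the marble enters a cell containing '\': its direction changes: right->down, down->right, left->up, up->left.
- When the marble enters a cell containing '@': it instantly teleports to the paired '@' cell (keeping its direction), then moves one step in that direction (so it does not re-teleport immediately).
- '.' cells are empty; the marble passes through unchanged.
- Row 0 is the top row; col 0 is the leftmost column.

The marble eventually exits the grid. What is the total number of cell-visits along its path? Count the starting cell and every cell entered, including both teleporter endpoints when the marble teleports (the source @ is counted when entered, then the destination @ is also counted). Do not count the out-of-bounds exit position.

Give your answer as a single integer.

Step 1: enter (8,4), '.' pass, move up to (7,4)
Step 2: enter (7,4), '.' pass, move up to (6,4)
Step 3: enter (6,4), '.' pass, move up to (5,4)
Step 4: enter (5,4), '/' deflects up->right, move right to (5,5)
Step 5: enter (5,5), '.' pass, move right to (5,6)
Step 6: enter (5,6), '.' pass, move right to (5,7)
Step 7: enter (5,7), '.' pass, move right to (5,8)
Step 8: at (5,8) — EXIT via right edge, pos 5
Path length (cell visits): 7

Answer: 7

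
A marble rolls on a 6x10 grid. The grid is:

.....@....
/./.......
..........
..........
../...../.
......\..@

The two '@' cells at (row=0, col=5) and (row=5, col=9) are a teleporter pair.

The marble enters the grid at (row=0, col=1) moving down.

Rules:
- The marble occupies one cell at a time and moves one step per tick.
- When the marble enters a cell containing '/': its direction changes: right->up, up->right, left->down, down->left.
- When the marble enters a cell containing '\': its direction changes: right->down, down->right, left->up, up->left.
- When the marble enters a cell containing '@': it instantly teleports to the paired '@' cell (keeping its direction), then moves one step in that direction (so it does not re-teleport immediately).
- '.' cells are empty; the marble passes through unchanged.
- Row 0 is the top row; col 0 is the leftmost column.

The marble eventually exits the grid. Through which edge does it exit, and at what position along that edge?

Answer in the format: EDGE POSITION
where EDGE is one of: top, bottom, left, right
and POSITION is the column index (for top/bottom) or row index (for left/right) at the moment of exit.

Answer: bottom 1

Derivation:
Step 1: enter (0,1), '.' pass, move down to (1,1)
Step 2: enter (1,1), '.' pass, move down to (2,1)
Step 3: enter (2,1), '.' pass, move down to (3,1)
Step 4: enter (3,1), '.' pass, move down to (4,1)
Step 5: enter (4,1), '.' pass, move down to (5,1)
Step 6: enter (5,1), '.' pass, move down to (6,1)
Step 7: at (6,1) — EXIT via bottom edge, pos 1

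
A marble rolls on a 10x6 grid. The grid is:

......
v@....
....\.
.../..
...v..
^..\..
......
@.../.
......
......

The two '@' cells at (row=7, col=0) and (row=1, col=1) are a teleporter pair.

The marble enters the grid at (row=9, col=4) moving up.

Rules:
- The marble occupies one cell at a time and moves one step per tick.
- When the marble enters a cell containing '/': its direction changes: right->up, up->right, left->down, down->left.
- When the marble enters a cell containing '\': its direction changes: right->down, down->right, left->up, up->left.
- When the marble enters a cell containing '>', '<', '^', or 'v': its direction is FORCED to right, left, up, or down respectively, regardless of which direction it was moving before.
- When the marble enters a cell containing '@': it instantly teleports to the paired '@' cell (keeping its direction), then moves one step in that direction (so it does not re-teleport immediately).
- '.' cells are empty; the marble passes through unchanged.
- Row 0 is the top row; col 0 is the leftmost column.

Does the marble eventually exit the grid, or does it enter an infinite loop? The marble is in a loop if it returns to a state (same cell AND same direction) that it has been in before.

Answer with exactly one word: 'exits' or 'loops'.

Step 1: enter (9,4), '.' pass, move up to (8,4)
Step 2: enter (8,4), '.' pass, move up to (7,4)
Step 3: enter (7,4), '/' deflects up->right, move right to (7,5)
Step 4: enter (7,5), '.' pass, move right to (7,6)
Step 5: at (7,6) — EXIT via right edge, pos 7

Answer: exits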